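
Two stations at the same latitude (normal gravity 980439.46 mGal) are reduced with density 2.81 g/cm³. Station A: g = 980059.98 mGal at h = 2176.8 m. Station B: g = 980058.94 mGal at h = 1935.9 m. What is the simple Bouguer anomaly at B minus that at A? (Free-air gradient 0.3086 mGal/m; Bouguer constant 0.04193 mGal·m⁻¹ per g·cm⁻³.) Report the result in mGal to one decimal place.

Δg_SB(A) = 980059.98 − 980439.46 + 0.3086×2176.8 − 0.04193×2.81×2176.8 = 35.80 mGal
Δg_SB(B) = 980058.94 − 980439.46 + 0.3086×1935.9 − 0.04193×2.81×1935.9 = -11.20 mGal
Difference = -11.20 − (35.80) = -47.00 mGal

-47.0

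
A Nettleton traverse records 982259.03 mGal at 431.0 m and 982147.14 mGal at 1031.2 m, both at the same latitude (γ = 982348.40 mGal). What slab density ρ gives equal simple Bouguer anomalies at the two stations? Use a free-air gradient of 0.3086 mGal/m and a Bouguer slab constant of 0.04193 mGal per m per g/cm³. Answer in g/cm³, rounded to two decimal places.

Δg_obs = 982147.14 − 982259.03 = -111.89 mGal over Δh = 1031.2 − 431.0 = 600.2 m
Equal Bouguer anomalies ⇒ Δg_obs + (0.3086 − 0.04193ρ)·Δh = 0
0.3086 − 0.04193ρ = −Δg_obs/Δh = 0.18642
ρ = (0.3086 − 0.18642) / 0.04193 = 2.91 g/cm³

2.91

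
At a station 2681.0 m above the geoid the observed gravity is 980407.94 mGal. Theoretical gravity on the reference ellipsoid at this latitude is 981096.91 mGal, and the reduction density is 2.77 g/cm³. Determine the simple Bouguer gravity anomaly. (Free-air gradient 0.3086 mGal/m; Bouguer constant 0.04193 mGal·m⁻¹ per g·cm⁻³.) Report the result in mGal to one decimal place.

-173.0

Free-air correction = 0.3086 × 2681.0 = 827.36 mGal
Free-air anomaly = 980407.94 − 981096.91 + (827.36) = 138.39 mGal
Bouguer slab correction = 0.04193 × 2.77 × 2681.0 = 311.39 mGal
Simple Bouguer anomaly = 138.39 − (311.39) = -173.00 mGal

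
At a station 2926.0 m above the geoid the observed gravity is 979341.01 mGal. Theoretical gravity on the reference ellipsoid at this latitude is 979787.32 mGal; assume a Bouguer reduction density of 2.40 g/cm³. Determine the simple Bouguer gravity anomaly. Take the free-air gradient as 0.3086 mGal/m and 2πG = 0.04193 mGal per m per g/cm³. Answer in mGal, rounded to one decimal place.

162.2

Free-air correction = 0.3086 × 2926.0 = 902.96 mGal
Free-air anomaly = 979341.01 − 979787.32 + (902.96) = 456.65 mGal
Bouguer slab correction = 0.04193 × 2.40 × 2926.0 = 294.45 mGal
Simple Bouguer anomaly = 456.65 − (294.45) = 162.20 mGal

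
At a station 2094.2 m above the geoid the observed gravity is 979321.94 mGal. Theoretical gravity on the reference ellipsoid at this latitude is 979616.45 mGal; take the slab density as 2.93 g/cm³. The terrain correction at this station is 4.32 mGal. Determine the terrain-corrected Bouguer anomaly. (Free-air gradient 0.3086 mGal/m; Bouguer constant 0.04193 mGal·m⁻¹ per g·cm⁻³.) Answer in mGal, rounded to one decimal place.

98.8

Free-air correction = 0.3086 × 2094.2 = 646.27 mGal
Free-air anomaly = 979321.94 − 979616.45 + (646.27) = 351.76 mGal
Bouguer slab correction = 0.04193 × 2.93 × 2094.2 = 257.28 mGal
Simple Bouguer anomaly = 351.76 − (257.28) = 94.48 mGal
Complete Bouguer anomaly = 94.48 + 4.32 = 98.80 mGal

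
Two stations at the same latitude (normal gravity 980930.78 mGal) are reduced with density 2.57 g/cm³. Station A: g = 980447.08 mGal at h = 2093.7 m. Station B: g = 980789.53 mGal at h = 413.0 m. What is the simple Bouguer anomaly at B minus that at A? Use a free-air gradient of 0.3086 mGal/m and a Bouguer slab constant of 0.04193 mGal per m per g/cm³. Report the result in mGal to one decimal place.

Δg_SB(A) = 980447.08 − 980930.78 + 0.3086×2093.7 − 0.04193×2.57×2093.7 = -63.20 mGal
Δg_SB(B) = 980789.53 − 980930.78 + 0.3086×413.0 − 0.04193×2.57×413.0 = -58.30 mGal
Difference = -58.30 − (-63.20) = 4.90 mGal

4.9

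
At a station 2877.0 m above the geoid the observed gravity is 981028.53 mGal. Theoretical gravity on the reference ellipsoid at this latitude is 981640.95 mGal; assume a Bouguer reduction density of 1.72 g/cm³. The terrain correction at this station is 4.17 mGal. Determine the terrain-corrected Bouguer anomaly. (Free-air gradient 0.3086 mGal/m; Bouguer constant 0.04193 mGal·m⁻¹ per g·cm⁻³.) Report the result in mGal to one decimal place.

72.1

Free-air correction = 0.3086 × 2877.0 = 887.84 mGal
Free-air anomaly = 981028.53 − 981640.95 + (887.84) = 275.42 mGal
Bouguer slab correction = 0.04193 × 1.72 × 2877.0 = 207.49 mGal
Simple Bouguer anomaly = 275.42 − (207.49) = 67.93 mGal
Complete Bouguer anomaly = 67.93 + 4.17 = 72.10 mGal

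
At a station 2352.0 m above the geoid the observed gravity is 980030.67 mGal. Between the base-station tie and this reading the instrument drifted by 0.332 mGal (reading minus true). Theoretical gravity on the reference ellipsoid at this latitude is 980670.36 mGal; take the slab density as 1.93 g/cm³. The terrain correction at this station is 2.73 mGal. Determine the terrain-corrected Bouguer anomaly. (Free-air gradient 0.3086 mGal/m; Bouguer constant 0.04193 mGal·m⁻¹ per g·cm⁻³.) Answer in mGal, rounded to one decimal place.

Drift-corrected reading = 980030.67 − (0.332) = 980030.338 mGal
Free-air correction = 0.3086 × 2352.0 = 725.83 mGal
Free-air anomaly = 980030.338 − 980670.36 + (725.83) = 85.808 mGal
Bouguer slab correction = 0.04193 × 1.93 × 2352.0 = 190.34 mGal
Simple Bouguer anomaly = 85.808 − (190.34) = -104.532 mGal
Complete Bouguer anomaly = -104.532 + 2.73 = -101.802 mGal

-101.8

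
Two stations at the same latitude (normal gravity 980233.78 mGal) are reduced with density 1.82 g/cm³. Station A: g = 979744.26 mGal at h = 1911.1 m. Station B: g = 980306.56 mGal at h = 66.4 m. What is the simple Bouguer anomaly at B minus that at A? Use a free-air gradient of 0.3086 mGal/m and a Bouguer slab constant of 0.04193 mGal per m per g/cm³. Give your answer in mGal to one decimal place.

133.8

Δg_SB(A) = 979744.26 − 980233.78 + 0.3086×1911.1 − 0.04193×1.82×1911.1 = -45.60 mGal
Δg_SB(B) = 980306.56 − 980233.78 + 0.3086×66.4 − 0.04193×1.82×66.4 = 88.20 mGal
Difference = 88.20 − (-45.60) = 133.80 mGal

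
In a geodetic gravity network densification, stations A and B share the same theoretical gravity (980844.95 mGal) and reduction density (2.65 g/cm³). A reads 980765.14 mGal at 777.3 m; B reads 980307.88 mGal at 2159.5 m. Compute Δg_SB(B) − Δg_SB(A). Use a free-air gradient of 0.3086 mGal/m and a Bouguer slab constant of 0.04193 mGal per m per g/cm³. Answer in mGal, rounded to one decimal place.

-184.3

Δg_SB(A) = 980765.14 − 980844.95 + 0.3086×777.3 − 0.04193×2.65×777.3 = 73.70 mGal
Δg_SB(B) = 980307.88 − 980844.95 + 0.3086×2159.5 − 0.04193×2.65×2159.5 = -110.60 mGal
Difference = -110.60 − (73.70) = -184.30 mGal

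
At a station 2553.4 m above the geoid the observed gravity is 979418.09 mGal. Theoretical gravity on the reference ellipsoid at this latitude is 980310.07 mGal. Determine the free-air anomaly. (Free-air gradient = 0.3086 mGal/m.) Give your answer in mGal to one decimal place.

-104.0

Free-air correction = 0.3086 × 2553.4 = 787.98 mGal
Free-air anomaly = 979418.09 − 980310.07 + (787.98) = -104.00 mGal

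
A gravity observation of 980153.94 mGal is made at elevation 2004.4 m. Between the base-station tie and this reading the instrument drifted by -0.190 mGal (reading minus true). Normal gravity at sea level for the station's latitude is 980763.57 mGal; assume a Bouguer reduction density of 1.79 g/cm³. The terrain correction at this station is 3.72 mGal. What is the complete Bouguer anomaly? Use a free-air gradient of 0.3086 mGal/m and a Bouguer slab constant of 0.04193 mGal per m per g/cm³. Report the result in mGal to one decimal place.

Drift-corrected reading = 980153.94 − (-0.190) = 980154.130 mGal
Free-air correction = 0.3086 × 2004.4 = 618.56 mGal
Free-air anomaly = 980154.130 − 980763.57 + (618.56) = 9.120 mGal
Bouguer slab correction = 0.04193 × 1.79 × 2004.4 = 150.44 mGal
Simple Bouguer anomaly = 9.120 − (150.44) = -141.320 mGal
Complete Bouguer anomaly = -141.320 + 3.72 = -137.600 mGal

-137.6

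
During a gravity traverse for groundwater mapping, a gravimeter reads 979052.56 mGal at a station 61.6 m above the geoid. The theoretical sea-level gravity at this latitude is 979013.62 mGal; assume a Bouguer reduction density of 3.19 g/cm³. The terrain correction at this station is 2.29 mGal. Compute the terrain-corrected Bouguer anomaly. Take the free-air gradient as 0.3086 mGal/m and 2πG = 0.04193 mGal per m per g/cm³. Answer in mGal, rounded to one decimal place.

Free-air correction = 0.3086 × 61.6 = 19.01 mGal
Free-air anomaly = 979052.56 − 979013.62 + (19.01) = 57.95 mGal
Bouguer slab correction = 0.04193 × 3.19 × 61.6 = 8.24 mGal
Simple Bouguer anomaly = 57.95 − (8.24) = 49.71 mGal
Complete Bouguer anomaly = 49.71 + 2.29 = 52.00 mGal

52.0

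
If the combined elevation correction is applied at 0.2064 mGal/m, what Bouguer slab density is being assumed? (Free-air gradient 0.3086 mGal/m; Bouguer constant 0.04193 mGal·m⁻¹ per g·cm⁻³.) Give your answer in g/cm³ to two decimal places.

2.44

0.2064 = 0.3086 − 0.04193 × ρ
ρ = (0.3086 − 0.2064) / 0.04193 = 2.44 g/cm³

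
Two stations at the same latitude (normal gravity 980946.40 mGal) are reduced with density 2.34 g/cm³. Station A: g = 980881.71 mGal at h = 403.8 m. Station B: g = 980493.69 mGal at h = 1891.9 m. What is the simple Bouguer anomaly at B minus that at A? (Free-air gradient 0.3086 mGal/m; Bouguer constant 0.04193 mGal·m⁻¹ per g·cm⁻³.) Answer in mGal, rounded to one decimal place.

-74.8

Δg_SB(A) = 980881.71 − 980946.40 + 0.3086×403.8 − 0.04193×2.34×403.8 = 20.30 mGal
Δg_SB(B) = 980493.69 − 980946.40 + 0.3086×1891.9 − 0.04193×2.34×1891.9 = -54.50 mGal
Difference = -54.50 − (20.30) = -74.80 mGal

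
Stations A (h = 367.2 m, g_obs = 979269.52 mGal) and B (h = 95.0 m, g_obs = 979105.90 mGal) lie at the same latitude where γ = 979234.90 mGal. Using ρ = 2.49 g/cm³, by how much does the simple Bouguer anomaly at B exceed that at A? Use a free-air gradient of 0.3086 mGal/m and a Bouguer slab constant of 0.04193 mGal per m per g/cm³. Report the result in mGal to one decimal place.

Δg_SB(A) = 979269.52 − 979234.90 + 0.3086×367.2 − 0.04193×2.49×367.2 = 109.60 mGal
Δg_SB(B) = 979105.90 − 979234.90 + 0.3086×95.0 − 0.04193×2.49×95.0 = -109.60 mGal
Difference = -109.60 − (109.60) = -219.20 mGal

-219.2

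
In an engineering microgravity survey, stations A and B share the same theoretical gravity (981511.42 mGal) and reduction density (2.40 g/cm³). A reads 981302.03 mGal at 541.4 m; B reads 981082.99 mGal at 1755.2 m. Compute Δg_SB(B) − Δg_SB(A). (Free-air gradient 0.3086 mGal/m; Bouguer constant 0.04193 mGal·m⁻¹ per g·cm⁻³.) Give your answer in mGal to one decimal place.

Δg_SB(A) = 981302.03 − 981511.42 + 0.3086×541.4 − 0.04193×2.40×541.4 = -96.80 mGal
Δg_SB(B) = 981082.99 − 981511.42 + 0.3086×1755.2 − 0.04193×2.40×1755.2 = -63.40 mGal
Difference = -63.40 − (-96.80) = 33.40 mGal

33.4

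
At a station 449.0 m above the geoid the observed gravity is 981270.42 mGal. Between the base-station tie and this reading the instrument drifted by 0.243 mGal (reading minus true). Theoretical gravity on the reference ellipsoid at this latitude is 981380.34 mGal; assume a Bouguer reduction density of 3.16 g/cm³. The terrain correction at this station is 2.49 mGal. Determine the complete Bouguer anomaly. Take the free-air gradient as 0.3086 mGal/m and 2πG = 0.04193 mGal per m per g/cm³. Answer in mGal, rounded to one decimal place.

Drift-corrected reading = 981270.42 − (0.243) = 981270.177 mGal
Free-air correction = 0.3086 × 449.0 = 138.56 mGal
Free-air anomaly = 981270.177 − 981380.34 + (138.56) = 28.397 mGal
Bouguer slab correction = 0.04193 × 3.16 × 449.0 = 59.49 mGal
Simple Bouguer anomaly = 28.397 − (59.49) = -31.093 mGal
Complete Bouguer anomaly = -31.093 + 2.49 = -28.603 mGal

-28.6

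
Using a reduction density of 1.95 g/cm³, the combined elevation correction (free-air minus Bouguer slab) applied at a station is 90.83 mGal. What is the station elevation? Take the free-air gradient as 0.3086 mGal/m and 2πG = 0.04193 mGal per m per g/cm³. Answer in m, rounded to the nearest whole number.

Combined gradient = 0.3086 − 0.04193 × 1.95 = 0.2268365 mGal/m
h = 90.83 / 0.2268365 = 400.42 m

400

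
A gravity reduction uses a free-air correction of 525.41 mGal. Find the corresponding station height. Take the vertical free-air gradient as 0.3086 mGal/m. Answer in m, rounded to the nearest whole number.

1703

h = 525.41 / 0.3086 = 1702.56 m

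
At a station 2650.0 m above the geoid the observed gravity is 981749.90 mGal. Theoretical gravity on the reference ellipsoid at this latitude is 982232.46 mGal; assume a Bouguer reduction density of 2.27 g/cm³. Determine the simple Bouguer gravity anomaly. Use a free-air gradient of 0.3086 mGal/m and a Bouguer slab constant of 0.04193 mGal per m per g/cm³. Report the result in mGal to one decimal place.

Free-air correction = 0.3086 × 2650.0 = 817.79 mGal
Free-air anomaly = 981749.90 − 982232.46 + (817.79) = 335.23 mGal
Bouguer slab correction = 0.04193 × 2.27 × 2650.0 = 252.23 mGal
Simple Bouguer anomaly = 335.23 − (252.23) = 83.00 mGal

83.0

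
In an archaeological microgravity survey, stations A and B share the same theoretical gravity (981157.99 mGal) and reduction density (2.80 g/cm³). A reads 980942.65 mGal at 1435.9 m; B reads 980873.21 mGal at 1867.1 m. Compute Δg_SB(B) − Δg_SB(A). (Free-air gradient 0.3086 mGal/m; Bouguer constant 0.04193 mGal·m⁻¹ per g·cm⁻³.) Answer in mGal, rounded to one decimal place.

Δg_SB(A) = 980942.65 − 981157.99 + 0.3086×1435.9 − 0.04193×2.80×1435.9 = 59.20 mGal
Δg_SB(B) = 980873.21 − 981157.99 + 0.3086×1867.1 − 0.04193×2.80×1867.1 = 72.20 mGal
Difference = 72.20 − (59.20) = 13.00 mGal

13.0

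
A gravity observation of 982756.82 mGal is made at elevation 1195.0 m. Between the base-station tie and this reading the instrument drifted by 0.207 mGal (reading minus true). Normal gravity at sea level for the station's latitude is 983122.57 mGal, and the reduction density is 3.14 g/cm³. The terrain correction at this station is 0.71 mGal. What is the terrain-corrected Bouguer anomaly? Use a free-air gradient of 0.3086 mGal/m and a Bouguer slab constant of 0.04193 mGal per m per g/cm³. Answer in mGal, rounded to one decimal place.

-153.8

Drift-corrected reading = 982756.82 − (0.207) = 982756.613 mGal
Free-air correction = 0.3086 × 1195.0 = 368.78 mGal
Free-air anomaly = 982756.613 − 983122.57 + (368.78) = 2.823 mGal
Bouguer slab correction = 0.04193 × 3.14 × 1195.0 = 157.33 mGal
Simple Bouguer anomaly = 2.823 − (157.33) = -154.507 mGal
Complete Bouguer anomaly = -154.507 + 0.71 = -153.797 mGal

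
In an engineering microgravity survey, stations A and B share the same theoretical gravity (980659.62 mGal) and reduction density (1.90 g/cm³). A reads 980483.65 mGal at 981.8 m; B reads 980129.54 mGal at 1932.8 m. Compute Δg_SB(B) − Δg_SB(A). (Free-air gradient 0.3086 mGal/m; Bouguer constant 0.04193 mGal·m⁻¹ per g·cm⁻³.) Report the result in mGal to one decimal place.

Δg_SB(A) = 980483.65 − 980659.62 + 0.3086×981.8 − 0.04193×1.90×981.8 = 48.80 mGal
Δg_SB(B) = 980129.54 − 980659.62 + 0.3086×1932.8 − 0.04193×1.90×1932.8 = -87.60 mGal
Difference = -87.60 − (48.80) = -136.40 mGal

-136.4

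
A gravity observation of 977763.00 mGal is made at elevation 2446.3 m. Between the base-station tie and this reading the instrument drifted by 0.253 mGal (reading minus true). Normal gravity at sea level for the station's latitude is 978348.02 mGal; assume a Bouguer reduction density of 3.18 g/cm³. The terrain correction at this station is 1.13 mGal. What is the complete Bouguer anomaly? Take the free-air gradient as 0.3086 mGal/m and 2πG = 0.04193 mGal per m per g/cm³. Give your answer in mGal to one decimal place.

-155.4

Drift-corrected reading = 977763.00 − (0.253) = 977762.747 mGal
Free-air correction = 0.3086 × 2446.3 = 754.93 mGal
Free-air anomaly = 977762.747 − 978348.02 + (754.93) = 169.657 mGal
Bouguer slab correction = 0.04193 × 3.18 × 2446.3 = 326.18 mGal
Simple Bouguer anomaly = 169.657 − (326.18) = -156.523 mGal
Complete Bouguer anomaly = -156.523 + 1.13 = -155.393 mGal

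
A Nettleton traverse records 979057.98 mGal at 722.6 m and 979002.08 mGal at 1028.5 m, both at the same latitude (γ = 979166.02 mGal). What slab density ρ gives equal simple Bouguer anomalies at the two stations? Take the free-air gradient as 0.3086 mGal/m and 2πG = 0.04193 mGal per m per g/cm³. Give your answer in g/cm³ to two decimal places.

Δg_obs = 979002.08 − 979057.98 = -55.90 mGal over Δh = 1028.5 − 722.6 = 305.9 m
Equal Bouguer anomalies ⇒ Δg_obs + (0.3086 − 0.04193ρ)·Δh = 0
0.3086 − 0.04193ρ = −Δg_obs/Δh = 0.18274
ρ = (0.3086 − 0.18274) / 0.04193 = 3.00 g/cm³

3.00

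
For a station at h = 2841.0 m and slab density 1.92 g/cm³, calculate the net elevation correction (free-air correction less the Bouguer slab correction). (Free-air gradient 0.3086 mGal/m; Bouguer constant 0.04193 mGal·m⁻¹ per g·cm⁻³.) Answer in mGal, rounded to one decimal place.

Combined gradient = 0.3086 − 0.04193 × 1.92 = 0.2280944 mGal/m
Combined elevation correction = 0.2280944 × 2841.0 = 648.0 mGal

648.0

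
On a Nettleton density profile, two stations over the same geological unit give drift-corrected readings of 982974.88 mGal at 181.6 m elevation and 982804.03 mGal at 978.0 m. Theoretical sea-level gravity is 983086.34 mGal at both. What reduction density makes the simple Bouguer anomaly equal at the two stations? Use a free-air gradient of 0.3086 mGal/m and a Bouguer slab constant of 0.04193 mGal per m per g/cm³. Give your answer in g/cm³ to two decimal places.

Δg_obs = 982804.03 − 982974.88 = -170.85 mGal over Δh = 978.0 − 181.6 = 796.4 m
Equal Bouguer anomalies ⇒ Δg_obs + (0.3086 − 0.04193ρ)·Δh = 0
0.3086 − 0.04193ρ = −Δg_obs/Δh = 0.21453
ρ = (0.3086 − 0.21453) / 0.04193 = 2.24 g/cm³

2.24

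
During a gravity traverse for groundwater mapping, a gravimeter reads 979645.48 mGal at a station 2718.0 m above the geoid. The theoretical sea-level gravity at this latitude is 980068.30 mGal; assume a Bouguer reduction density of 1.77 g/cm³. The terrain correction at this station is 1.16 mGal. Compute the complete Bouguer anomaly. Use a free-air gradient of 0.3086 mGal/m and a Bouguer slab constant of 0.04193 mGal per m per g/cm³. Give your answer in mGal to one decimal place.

215.4

Free-air correction = 0.3086 × 2718.0 = 838.77 mGal
Free-air anomaly = 979645.48 − 980068.30 + (838.77) = 415.95 mGal
Bouguer slab correction = 0.04193 × 1.77 × 2718.0 = 201.72 mGal
Simple Bouguer anomaly = 415.95 − (201.72) = 214.23 mGal
Complete Bouguer anomaly = 214.23 + 1.16 = 215.39 mGal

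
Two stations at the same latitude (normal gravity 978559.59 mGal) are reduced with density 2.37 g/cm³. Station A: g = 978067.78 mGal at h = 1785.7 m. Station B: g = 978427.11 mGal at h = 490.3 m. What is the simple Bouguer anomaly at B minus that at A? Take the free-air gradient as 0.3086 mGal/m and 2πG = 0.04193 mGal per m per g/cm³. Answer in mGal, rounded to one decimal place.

88.3

Δg_SB(A) = 978067.78 − 978559.59 + 0.3086×1785.7 − 0.04193×2.37×1785.7 = -118.20 mGal
Δg_SB(B) = 978427.11 − 978559.59 + 0.3086×490.3 − 0.04193×2.37×490.3 = -29.90 mGal
Difference = -29.90 − (-118.20) = 88.30 mGal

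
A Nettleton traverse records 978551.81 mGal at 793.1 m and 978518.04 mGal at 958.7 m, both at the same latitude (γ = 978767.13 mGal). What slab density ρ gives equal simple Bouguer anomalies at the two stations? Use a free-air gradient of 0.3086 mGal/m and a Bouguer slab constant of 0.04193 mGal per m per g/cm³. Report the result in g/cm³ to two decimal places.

Δg_obs = 978518.04 − 978551.81 = -33.77 mGal over Δh = 958.7 − 793.1 = 165.6 m
Equal Bouguer anomalies ⇒ Δg_obs + (0.3086 − 0.04193ρ)·Δh = 0
0.3086 − 0.04193ρ = −Δg_obs/Δh = 0.20393
ρ = (0.3086 − 0.20393) / 0.04193 = 2.50 g/cm³

2.50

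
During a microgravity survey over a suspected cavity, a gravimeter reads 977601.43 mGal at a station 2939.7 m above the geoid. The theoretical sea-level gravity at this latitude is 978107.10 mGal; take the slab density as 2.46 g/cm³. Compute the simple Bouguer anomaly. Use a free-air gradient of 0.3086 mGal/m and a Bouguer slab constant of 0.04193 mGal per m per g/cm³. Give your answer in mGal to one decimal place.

98.3

Free-air correction = 0.3086 × 2939.7 = 907.19 mGal
Free-air anomaly = 977601.43 − 978107.10 + (907.19) = 401.52 mGal
Bouguer slab correction = 0.04193 × 2.46 × 2939.7 = 303.22 mGal
Simple Bouguer anomaly = 401.52 − (303.22) = 98.30 mGal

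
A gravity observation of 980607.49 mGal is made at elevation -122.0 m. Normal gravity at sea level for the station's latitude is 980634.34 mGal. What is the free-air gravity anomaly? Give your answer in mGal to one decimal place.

-64.5

Free-air correction = 0.3086 × -122.0 = -37.65 mGal
Free-air anomaly = 980607.49 − 980634.34 + (-37.65) = -64.50 mGal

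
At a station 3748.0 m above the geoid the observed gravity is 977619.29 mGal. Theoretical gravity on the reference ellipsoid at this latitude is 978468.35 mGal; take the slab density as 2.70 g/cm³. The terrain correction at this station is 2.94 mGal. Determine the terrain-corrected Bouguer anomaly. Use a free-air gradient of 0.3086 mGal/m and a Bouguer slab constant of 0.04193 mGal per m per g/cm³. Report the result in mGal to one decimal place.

-113.8

Free-air correction = 0.3086 × 3748.0 = 1156.63 mGal
Free-air anomaly = 977619.29 − 978468.35 + (1156.63) = 307.57 mGal
Bouguer slab correction = 0.04193 × 2.70 × 3748.0 = 424.31 mGal
Simple Bouguer anomaly = 307.57 − (424.31) = -116.74 mGal
Complete Bouguer anomaly = -116.74 + 2.94 = -113.80 mGal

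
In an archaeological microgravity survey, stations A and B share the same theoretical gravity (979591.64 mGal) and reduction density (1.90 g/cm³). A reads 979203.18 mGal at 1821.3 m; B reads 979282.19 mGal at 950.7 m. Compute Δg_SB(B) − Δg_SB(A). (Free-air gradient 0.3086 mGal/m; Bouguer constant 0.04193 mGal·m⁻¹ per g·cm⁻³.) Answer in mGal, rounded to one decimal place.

-120.3

Δg_SB(A) = 979203.18 − 979591.64 + 0.3086×1821.3 − 0.04193×1.90×1821.3 = 28.50 mGal
Δg_SB(B) = 979282.19 − 979591.64 + 0.3086×950.7 − 0.04193×1.90×950.7 = -91.80 mGal
Difference = -91.80 − (28.50) = -120.30 mGal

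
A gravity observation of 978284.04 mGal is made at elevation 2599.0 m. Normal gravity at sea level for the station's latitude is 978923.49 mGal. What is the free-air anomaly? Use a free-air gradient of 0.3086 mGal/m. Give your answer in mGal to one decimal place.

162.6

Free-air correction = 0.3086 × 2599.0 = 802.05 mGal
Free-air anomaly = 978284.04 − 978923.49 + (802.05) = 162.60 mGal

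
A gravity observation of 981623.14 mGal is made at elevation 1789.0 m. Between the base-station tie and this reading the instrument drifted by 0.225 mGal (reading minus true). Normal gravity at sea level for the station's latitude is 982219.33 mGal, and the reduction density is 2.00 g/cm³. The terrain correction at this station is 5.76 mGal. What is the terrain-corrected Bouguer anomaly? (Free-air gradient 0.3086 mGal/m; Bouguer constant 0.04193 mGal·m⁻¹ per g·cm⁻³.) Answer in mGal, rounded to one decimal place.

Drift-corrected reading = 981623.14 − (0.225) = 981622.915 mGal
Free-air correction = 0.3086 × 1789.0 = 552.09 mGal
Free-air anomaly = 981622.915 − 982219.33 + (552.09) = -44.325 mGal
Bouguer slab correction = 0.04193 × 2.00 × 1789.0 = 150.03 mGal
Simple Bouguer anomaly = -44.325 − (150.03) = -194.355 mGal
Complete Bouguer anomaly = -194.355 + 5.76 = -188.595 mGal

-188.6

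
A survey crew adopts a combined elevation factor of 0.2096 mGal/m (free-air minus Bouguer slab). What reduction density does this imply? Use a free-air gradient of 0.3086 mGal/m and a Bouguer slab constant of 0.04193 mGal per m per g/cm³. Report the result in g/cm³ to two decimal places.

0.2096 = 0.3086 − 0.04193 × ρ
ρ = (0.3086 − 0.2096) / 0.04193 = 2.36 g/cm³

2.36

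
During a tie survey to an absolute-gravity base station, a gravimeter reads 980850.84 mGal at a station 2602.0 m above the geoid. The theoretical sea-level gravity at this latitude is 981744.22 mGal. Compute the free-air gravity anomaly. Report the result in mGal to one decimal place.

-90.4

Free-air correction = 0.3086 × 2602.0 = 802.98 mGal
Free-air anomaly = 980850.84 − 981744.22 + (802.98) = -90.40 mGal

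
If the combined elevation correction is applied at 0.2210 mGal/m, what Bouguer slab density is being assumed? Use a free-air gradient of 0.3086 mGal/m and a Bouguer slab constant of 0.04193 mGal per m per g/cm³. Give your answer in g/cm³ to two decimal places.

0.2210 = 0.3086 − 0.04193 × ρ
ρ = (0.3086 − 0.2210) / 0.04193 = 2.09 g/cm³

2.09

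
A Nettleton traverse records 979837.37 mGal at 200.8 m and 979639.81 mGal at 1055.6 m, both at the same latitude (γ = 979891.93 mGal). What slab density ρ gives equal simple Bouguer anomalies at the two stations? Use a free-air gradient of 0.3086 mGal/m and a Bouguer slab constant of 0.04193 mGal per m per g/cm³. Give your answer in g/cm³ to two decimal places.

Δg_obs = 979639.81 − 979837.37 = -197.56 mGal over Δh = 1055.6 − 200.8 = 854.8 m
Equal Bouguer anomalies ⇒ Δg_obs + (0.3086 − 0.04193ρ)·Δh = 0
0.3086 − 0.04193ρ = −Δg_obs/Δh = 0.23112
ρ = (0.3086 − 0.23112) / 0.04193 = 1.85 g/cm³

1.85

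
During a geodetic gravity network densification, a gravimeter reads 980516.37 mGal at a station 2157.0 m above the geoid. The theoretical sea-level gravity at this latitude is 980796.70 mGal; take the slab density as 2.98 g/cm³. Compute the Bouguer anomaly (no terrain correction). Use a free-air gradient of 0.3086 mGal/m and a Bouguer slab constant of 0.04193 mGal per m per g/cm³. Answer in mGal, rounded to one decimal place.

115.8

Free-air correction = 0.3086 × 2157.0 = 665.65 mGal
Free-air anomaly = 980516.37 − 980796.70 + (665.65) = 385.32 mGal
Bouguer slab correction = 0.04193 × 2.98 × 2157.0 = 269.52 mGal
Simple Bouguer anomaly = 385.32 − (269.52) = 115.80 mGal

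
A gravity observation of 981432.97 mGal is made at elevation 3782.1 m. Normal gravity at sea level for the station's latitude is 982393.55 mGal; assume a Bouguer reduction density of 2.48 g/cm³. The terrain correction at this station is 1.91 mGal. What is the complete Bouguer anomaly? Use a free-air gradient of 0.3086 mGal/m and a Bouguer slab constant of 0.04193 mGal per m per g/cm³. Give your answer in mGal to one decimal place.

Free-air correction = 0.3086 × 3782.1 = 1167.16 mGal
Free-air anomaly = 981432.97 − 982393.55 + (1167.16) = 206.58 mGal
Bouguer slab correction = 0.04193 × 2.48 × 3782.1 = 393.29 mGal
Simple Bouguer anomaly = 206.58 − (393.29) = -186.71 mGal
Complete Bouguer anomaly = -186.71 + 1.91 = -184.80 mGal

-184.8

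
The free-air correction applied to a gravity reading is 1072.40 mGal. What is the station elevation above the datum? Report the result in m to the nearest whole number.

3475

h = 1072.40 / 0.3086 = 3475.05 m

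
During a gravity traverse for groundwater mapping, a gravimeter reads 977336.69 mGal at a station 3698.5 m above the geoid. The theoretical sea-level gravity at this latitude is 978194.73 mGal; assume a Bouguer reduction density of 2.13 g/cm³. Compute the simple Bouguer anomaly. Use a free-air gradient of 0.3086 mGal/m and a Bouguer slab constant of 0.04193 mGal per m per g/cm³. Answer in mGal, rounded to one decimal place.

-47.0

Free-air correction = 0.3086 × 3698.5 = 1141.36 mGal
Free-air anomaly = 977336.69 − 978194.73 + (1141.36) = 283.32 mGal
Bouguer slab correction = 0.04193 × 2.13 × 3698.5 = 330.32 mGal
Simple Bouguer anomaly = 283.32 − (330.32) = -47.00 mGal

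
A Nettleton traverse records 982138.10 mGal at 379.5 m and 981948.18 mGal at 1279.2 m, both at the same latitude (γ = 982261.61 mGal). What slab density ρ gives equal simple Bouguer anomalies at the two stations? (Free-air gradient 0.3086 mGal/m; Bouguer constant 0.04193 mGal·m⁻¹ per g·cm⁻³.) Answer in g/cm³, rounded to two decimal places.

Δg_obs = 981948.18 − 982138.10 = -189.92 mGal over Δh = 1279.2 − 379.5 = 899.7 m
Equal Bouguer anomalies ⇒ Δg_obs + (0.3086 − 0.04193ρ)·Δh = 0
0.3086 − 0.04193ρ = −Δg_obs/Δh = 0.21109
ρ = (0.3086 − 0.21109) / 0.04193 = 2.33 g/cm³

2.33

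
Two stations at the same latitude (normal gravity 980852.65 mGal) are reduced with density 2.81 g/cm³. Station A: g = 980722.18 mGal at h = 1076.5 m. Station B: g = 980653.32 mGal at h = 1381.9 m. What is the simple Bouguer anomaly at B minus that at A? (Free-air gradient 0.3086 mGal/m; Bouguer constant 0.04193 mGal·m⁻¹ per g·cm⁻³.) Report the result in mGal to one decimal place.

Δg_SB(A) = 980722.18 − 980852.65 + 0.3086×1076.5 − 0.04193×2.81×1076.5 = 74.90 mGal
Δg_SB(B) = 980653.32 − 980852.65 + 0.3086×1381.9 − 0.04193×2.81×1381.9 = 64.30 mGal
Difference = 64.30 − (74.90) = -10.60 mGal

-10.6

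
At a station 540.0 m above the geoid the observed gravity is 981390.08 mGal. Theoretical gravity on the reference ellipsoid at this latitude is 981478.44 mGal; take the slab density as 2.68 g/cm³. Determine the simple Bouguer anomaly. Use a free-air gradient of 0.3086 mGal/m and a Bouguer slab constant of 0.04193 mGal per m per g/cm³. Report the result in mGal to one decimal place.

Free-air correction = 0.3086 × 540.0 = 166.64 mGal
Free-air anomaly = 981390.08 − 981478.44 + (166.64) = 78.28 mGal
Bouguer slab correction = 0.04193 × 2.68 × 540.0 = 60.68 mGal
Simple Bouguer anomaly = 78.28 − (60.68) = 17.60 mGal

17.6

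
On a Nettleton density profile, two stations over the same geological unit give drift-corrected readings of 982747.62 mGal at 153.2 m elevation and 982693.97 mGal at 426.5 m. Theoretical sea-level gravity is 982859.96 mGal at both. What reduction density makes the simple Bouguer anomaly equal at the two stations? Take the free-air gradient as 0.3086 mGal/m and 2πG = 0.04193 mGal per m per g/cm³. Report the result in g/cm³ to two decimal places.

2.68

Δg_obs = 982693.97 − 982747.62 = -53.65 mGal over Δh = 426.5 − 153.2 = 273.3 m
Equal Bouguer anomalies ⇒ Δg_obs + (0.3086 − 0.04193ρ)·Δh = 0
0.3086 − 0.04193ρ = −Δg_obs/Δh = 0.19630
ρ = (0.3086 − 0.19630) / 0.04193 = 2.68 g/cm³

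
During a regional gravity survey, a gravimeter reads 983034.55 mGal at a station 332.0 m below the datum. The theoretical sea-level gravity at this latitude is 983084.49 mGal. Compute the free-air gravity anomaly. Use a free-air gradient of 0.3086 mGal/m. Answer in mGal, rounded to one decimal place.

-152.4

Free-air correction = 0.3086 × -332.0 = -102.46 mGal
Free-air anomaly = 983034.55 − 983084.49 + (-102.46) = -152.40 mGal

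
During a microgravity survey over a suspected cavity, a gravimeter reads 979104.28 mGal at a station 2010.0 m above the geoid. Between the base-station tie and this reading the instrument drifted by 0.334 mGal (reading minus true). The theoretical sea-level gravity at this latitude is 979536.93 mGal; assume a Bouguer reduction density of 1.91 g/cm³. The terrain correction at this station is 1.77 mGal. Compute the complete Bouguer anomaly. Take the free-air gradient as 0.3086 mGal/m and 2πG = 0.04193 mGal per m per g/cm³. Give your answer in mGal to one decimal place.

Drift-corrected reading = 979104.28 − (0.334) = 979103.946 mGal
Free-air correction = 0.3086 × 2010.0 = 620.29 mGal
Free-air anomaly = 979103.946 − 979536.93 + (620.29) = 187.306 mGal
Bouguer slab correction = 0.04193 × 1.91 × 2010.0 = 160.97 mGal
Simple Bouguer anomaly = 187.306 − (160.97) = 26.336 mGal
Complete Bouguer anomaly = 26.336 + 1.77 = 28.106 mGal

28.1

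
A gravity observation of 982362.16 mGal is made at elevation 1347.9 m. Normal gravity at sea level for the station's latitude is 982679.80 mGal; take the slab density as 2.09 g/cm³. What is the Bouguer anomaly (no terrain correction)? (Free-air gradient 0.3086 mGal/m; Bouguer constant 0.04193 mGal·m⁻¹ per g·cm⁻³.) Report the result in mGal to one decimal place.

Free-air correction = 0.3086 × 1347.9 = 415.96 mGal
Free-air anomaly = 982362.16 − 982679.80 + (415.96) = 98.32 mGal
Bouguer slab correction = 0.04193 × 2.09 × 1347.9 = 118.12 mGal
Simple Bouguer anomaly = 98.32 − (118.12) = -19.80 mGal

-19.8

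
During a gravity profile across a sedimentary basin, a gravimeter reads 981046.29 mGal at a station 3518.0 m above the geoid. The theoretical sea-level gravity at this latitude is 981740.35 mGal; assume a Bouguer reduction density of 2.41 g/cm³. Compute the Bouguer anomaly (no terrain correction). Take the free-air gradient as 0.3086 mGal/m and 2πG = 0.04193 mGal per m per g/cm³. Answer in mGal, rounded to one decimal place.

Free-air correction = 0.3086 × 3518.0 = 1085.65 mGal
Free-air anomaly = 981046.29 − 981740.35 + (1085.65) = 391.59 mGal
Bouguer slab correction = 0.04193 × 2.41 × 3518.0 = 355.50 mGal
Simple Bouguer anomaly = 391.59 − (355.50) = 36.09 mGal

36.1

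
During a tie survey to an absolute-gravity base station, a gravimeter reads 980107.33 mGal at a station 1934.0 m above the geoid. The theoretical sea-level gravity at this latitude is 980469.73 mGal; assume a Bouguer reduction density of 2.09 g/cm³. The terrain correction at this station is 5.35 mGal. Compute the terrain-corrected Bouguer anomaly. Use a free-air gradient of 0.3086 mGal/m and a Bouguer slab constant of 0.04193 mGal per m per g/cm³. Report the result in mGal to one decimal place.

Free-air correction = 0.3086 × 1934.0 = 596.83 mGal
Free-air anomaly = 980107.33 − 980469.73 + (596.83) = 234.43 mGal
Bouguer slab correction = 0.04193 × 2.09 × 1934.0 = 169.48 mGal
Simple Bouguer anomaly = 234.43 − (169.48) = 64.95 mGal
Complete Bouguer anomaly = 64.95 + 5.35 = 70.30 mGal

70.3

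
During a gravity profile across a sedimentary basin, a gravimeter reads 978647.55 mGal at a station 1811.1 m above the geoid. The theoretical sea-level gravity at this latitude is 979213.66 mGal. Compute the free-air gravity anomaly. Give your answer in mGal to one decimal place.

-7.2

Free-air correction = 0.3086 × 1811.1 = 558.91 mGal
Free-air anomaly = 978647.55 − 979213.66 + (558.91) = -7.20 mGal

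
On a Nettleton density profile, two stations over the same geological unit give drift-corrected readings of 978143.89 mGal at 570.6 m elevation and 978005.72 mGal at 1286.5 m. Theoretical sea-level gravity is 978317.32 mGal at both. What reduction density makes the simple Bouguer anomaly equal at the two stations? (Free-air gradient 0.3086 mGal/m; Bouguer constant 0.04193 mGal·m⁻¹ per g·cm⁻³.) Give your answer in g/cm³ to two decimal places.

Δg_obs = 978005.72 − 978143.89 = -138.17 mGal over Δh = 1286.5 − 570.6 = 715.9 m
Equal Bouguer anomalies ⇒ Δg_obs + (0.3086 − 0.04193ρ)·Δh = 0
0.3086 − 0.04193ρ = −Δg_obs/Δh = 0.19300
ρ = (0.3086 − 0.19300) / 0.04193 = 2.76 g/cm³

2.76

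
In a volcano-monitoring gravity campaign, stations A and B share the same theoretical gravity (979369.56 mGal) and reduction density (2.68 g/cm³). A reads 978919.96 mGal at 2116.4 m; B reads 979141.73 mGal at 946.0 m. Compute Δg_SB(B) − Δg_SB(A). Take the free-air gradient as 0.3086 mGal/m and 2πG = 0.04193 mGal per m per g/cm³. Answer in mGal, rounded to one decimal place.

Δg_SB(A) = 978919.96 − 979369.56 + 0.3086×2116.4 − 0.04193×2.68×2116.4 = -34.30 mGal
Δg_SB(B) = 979141.73 − 979369.56 + 0.3086×946.0 − 0.04193×2.68×946.0 = -42.20 mGal
Difference = -42.20 − (-34.30) = -7.90 mGal

-7.9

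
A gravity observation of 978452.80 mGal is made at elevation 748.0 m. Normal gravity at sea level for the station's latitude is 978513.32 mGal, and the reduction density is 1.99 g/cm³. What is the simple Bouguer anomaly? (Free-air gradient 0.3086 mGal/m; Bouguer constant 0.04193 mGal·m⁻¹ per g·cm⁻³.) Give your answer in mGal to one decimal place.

107.9

Free-air correction = 0.3086 × 748.0 = 230.83 mGal
Free-air anomaly = 978452.80 − 978513.32 + (230.83) = 170.31 mGal
Bouguer slab correction = 0.04193 × 1.99 × 748.0 = 62.41 mGal
Simple Bouguer anomaly = 170.31 − (62.41) = 107.90 mGal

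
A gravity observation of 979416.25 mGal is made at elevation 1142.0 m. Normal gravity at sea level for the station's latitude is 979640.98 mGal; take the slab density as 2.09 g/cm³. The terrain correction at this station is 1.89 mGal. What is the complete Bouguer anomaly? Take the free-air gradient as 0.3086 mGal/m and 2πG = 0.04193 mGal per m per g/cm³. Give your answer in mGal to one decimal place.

29.5

Free-air correction = 0.3086 × 1142.0 = 352.42 mGal
Free-air anomaly = 979416.25 − 979640.98 + (352.42) = 127.69 mGal
Bouguer slab correction = 0.04193 × 2.09 × 1142.0 = 100.08 mGal
Simple Bouguer anomaly = 127.69 − (100.08) = 27.61 mGal
Complete Bouguer anomaly = 27.61 + 1.89 = 29.50 mGal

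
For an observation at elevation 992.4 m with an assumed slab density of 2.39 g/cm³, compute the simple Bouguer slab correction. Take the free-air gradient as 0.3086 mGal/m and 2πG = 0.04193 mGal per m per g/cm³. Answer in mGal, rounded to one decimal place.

Bouguer slab correction = 0.04193 × 2.39 × 992.4 = 99.5 mGal

99.5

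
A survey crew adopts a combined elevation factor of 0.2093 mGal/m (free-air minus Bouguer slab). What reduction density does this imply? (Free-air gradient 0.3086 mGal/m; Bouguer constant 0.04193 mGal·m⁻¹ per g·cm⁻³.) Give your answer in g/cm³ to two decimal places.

2.37

0.2093 = 0.3086 − 0.04193 × ρ
ρ = (0.3086 − 0.2093) / 0.04193 = 2.37 g/cm³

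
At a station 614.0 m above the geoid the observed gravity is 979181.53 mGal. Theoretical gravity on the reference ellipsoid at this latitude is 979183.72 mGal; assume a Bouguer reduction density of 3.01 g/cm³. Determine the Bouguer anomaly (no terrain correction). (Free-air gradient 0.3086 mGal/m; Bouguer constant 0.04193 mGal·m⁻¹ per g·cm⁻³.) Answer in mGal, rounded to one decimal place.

Free-air correction = 0.3086 × 614.0 = 189.48 mGal
Free-air anomaly = 979181.53 − 979183.72 + (189.48) = 187.29 mGal
Bouguer slab correction = 0.04193 × 3.01 × 614.0 = 77.49 mGal
Simple Bouguer anomaly = 187.29 − (77.49) = 109.80 mGal

109.8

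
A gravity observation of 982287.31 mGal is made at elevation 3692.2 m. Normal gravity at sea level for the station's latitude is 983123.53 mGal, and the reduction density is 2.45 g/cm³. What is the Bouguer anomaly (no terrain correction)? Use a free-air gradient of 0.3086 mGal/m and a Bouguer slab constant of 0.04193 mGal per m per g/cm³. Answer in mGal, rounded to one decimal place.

-76.1

Free-air correction = 0.3086 × 3692.2 = 1139.41 mGal
Free-air anomaly = 982287.31 − 983123.53 + (1139.41) = 303.19 mGal
Bouguer slab correction = 0.04193 × 2.45 × 3692.2 = 379.29 mGal
Simple Bouguer anomaly = 303.19 − (379.29) = -76.10 mGal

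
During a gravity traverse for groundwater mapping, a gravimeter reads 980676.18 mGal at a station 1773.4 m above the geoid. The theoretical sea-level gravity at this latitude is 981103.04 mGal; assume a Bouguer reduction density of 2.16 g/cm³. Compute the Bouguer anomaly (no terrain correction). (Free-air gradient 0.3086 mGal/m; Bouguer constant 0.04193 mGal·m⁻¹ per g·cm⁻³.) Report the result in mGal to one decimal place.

-40.2

Free-air correction = 0.3086 × 1773.4 = 547.27 mGal
Free-air anomaly = 980676.18 − 981103.04 + (547.27) = 120.41 mGal
Bouguer slab correction = 0.04193 × 2.16 × 1773.4 = 160.61 mGal
Simple Bouguer anomaly = 120.41 − (160.61) = -40.20 mGal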